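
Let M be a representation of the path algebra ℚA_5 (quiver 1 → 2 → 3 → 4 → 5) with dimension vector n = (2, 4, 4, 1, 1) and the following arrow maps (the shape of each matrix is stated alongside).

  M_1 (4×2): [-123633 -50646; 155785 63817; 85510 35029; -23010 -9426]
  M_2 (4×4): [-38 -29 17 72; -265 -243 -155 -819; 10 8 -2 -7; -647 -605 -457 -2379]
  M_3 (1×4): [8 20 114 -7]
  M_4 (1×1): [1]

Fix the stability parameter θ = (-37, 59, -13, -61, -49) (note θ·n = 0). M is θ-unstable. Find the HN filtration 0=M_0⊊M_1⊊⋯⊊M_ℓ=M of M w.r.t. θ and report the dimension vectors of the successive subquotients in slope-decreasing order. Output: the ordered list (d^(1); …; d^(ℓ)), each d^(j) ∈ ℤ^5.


Interval decomposition of M: I[1,3], I[1,5], I[2,2], I[2,3], I[3,3].
HN type (ℓ=5): μ^(1)=59; μ^(2)=23; μ^(3)=-13; μ^(4)=-16; μ^(5)=-37

((0, 1, 0, 0, 0); (0, 2, 2, 0, 0); (0, 0, 1, 0, 0); (0, 1, 1, 1, 1); (2, 0, 0, 0, 0))


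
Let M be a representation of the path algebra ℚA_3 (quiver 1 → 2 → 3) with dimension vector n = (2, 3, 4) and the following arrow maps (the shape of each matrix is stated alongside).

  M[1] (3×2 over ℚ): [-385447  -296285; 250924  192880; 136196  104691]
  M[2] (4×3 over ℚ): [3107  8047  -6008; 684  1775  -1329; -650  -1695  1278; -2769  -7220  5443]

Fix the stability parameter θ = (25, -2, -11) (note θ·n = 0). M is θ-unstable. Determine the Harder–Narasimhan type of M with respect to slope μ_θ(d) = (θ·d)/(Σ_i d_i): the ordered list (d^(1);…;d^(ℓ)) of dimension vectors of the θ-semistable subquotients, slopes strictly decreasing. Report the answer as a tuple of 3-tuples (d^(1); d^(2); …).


Via rank(M_{q-1}∘⋯∘M_p): M ≅ I[1,3]^2, I[2,3], I[3,3].
μ_θ-semistable layers: μ^(1)=4; μ^(2)=-13/2; μ^(3)=-11

((2, 2, 2); (0, 1, 1); (0, 0, 1))


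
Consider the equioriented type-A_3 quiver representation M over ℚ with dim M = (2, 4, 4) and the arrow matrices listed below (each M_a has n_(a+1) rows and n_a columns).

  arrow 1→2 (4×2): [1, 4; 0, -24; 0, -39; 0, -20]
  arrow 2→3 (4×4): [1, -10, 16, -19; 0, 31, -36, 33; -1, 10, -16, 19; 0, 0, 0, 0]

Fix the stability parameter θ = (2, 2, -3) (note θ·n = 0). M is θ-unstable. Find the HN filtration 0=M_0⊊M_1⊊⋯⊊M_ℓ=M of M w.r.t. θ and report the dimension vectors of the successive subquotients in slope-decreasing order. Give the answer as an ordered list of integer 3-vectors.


Barcode: M ≅ I[1,2], I[1,3], I[2,2], I[2,3], I[3,3]^2. HN layers by μ_θ (4 steps, strictly decreasing):
  μ^(1)=2; μ^(2)=1/3; μ^(3)=-1/2; μ^(4)=-3

((1, 2, 0); (1, 1, 1); (0, 1, 1); (0, 0, 2))


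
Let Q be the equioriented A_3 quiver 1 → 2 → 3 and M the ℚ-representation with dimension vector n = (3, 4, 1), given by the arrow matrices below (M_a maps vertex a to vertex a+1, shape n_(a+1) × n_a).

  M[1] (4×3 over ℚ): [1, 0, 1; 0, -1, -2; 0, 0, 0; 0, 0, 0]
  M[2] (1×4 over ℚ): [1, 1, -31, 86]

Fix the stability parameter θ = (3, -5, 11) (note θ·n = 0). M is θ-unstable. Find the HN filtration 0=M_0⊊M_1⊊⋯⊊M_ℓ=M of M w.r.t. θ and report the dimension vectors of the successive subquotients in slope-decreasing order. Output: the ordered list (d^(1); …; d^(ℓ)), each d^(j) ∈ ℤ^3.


Via rank(M_{q-1}∘⋯∘M_p): M ≅ I[1,1], I[1,2], I[1,3], I[2,2]^2.
μ_θ-semistable layers: μ^(1)=11; μ^(2)=3; μ^(3)=-1; μ^(4)=-5

((0, 0, 1); (1, 0, 0); (2, 2, 0); (0, 2, 0))


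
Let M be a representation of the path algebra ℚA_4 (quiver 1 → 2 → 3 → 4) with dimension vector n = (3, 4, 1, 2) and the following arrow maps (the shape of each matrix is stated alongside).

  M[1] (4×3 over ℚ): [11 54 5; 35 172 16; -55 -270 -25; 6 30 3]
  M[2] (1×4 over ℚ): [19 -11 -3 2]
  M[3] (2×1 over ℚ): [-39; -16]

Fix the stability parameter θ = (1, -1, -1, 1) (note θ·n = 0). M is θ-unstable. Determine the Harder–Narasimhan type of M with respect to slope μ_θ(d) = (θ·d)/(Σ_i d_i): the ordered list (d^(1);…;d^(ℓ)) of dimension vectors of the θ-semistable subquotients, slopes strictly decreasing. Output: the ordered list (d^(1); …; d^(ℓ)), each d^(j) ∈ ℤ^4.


Interval decomposition of M: I[1,1], I[1,2], I[1,4], I[2,2]^2, I[4,4].
HN type (ℓ=4): μ^(1)=1; μ^(2)=0; μ^(3)=-1/3; μ^(4)=-1

((1, 0, 0, 2); (1, 1, 0, 0); (1, 1, 1, 0); (0, 2, 0, 0))


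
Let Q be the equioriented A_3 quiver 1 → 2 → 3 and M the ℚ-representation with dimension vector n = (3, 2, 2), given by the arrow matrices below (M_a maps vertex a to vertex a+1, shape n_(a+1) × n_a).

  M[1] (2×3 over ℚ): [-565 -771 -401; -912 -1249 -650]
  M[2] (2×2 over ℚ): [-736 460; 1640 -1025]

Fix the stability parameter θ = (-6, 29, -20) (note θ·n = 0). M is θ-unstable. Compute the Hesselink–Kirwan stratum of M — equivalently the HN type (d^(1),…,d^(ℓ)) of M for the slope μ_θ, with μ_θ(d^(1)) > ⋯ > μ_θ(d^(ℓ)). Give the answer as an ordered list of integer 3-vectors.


Via rank(M_{q-1}∘⋯∘M_p): M ≅ I[1,1], I[1,2], I[1,3], I[3,3].
μ_θ-semistable layers: μ^(1)=29; μ^(2)=9/2; μ^(3)=-6; μ^(4)=-20

((0, 1, 0); (0, 1, 1); (3, 0, 0); (0, 0, 1))


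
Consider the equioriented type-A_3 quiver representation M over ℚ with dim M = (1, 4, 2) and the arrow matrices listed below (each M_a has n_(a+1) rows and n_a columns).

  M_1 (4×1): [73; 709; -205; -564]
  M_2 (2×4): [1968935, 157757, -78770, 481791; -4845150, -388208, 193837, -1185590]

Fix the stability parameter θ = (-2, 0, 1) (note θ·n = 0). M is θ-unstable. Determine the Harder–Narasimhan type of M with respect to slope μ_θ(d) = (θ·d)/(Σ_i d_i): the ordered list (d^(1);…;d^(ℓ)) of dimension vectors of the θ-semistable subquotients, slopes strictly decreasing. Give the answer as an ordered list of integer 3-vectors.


Barcode: M ≅ I[1,3], I[2,2]^2, I[2,3]. HN layers by μ_θ (3 steps, strictly decreasing):
  μ^(1)=1; μ^(2)=0; μ^(3)=-2

((0, 0, 2); (0, 4, 0); (1, 0, 0))


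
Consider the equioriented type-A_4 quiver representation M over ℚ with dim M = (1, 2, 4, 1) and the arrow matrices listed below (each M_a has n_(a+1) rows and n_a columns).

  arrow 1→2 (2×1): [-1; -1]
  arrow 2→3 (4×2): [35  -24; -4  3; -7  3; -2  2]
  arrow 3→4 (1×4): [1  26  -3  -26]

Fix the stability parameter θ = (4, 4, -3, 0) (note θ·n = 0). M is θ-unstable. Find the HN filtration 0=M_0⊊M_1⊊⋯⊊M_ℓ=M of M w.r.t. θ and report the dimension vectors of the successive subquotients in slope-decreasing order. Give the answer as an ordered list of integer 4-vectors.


Barcode: M ≅ I[1,4], I[2,3], I[3,3]^2. HN layers by μ_θ (3 steps, strictly decreasing):
  μ^(1)=5/4; μ^(2)=1/2; μ^(3)=-3

((1, 1, 1, 1); (0, 1, 1, 0); (0, 0, 2, 0))


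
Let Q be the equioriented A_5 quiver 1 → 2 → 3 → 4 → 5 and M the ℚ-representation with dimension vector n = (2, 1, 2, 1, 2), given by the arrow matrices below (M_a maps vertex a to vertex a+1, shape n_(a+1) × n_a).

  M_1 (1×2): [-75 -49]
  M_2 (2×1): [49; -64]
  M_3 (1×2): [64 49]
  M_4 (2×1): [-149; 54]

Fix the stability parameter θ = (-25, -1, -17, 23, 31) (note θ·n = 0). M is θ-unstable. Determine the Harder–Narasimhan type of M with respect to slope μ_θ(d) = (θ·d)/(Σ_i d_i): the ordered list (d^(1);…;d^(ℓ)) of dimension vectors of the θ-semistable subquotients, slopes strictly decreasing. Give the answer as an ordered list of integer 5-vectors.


Via rank(M_{q-1}∘⋯∘M_p): M ≅ I[1,1], I[1,3], I[3,5], I[5,5].
μ_θ-semistable layers: μ^(1)=31; μ^(2)=23; μ^(3)=-9; μ^(4)=-17; μ^(5)=-25

((0, 0, 0, 0, 2); (0, 0, 0, 1, 0); (0, 1, 1, 0, 0); (0, 0, 1, 0, 0); (2, 0, 0, 0, 0))


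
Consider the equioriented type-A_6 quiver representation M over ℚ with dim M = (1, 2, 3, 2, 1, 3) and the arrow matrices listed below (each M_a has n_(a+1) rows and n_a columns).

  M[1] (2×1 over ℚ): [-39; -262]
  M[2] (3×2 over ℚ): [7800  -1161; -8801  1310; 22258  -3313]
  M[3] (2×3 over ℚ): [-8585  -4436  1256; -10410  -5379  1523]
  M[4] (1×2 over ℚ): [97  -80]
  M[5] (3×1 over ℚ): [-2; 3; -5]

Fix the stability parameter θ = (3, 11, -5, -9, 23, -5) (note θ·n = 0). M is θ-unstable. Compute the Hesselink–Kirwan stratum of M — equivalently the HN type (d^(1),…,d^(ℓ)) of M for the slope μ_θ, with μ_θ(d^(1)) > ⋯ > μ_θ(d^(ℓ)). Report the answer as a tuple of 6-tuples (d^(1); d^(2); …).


Interval decomposition of M: I[1,6], I[2,4], I[3,3], I[6,6]^2.
HN type (ℓ=4): μ^(1)=9; μ^(2)=0; μ^(3)=-1; μ^(4)=-5

((0, 0, 0, 0, 1, 1); (1, 1, 1, 1, 0, 0); (0, 1, 1, 1, 0, 0); (0, 0, 1, 0, 0, 2))


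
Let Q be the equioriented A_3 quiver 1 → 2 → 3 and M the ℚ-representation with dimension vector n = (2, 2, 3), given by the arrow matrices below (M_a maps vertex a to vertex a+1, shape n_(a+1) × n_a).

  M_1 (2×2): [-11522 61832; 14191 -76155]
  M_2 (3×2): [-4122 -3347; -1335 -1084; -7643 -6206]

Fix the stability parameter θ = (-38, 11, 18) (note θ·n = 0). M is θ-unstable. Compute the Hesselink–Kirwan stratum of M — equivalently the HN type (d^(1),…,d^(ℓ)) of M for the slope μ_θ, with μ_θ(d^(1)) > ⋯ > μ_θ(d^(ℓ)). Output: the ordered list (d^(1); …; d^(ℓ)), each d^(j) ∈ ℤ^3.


Barcode: M ≅ I[1,3]^2, I[3,3]. HN layers by μ_θ (3 steps, strictly decreasing):
  μ^(1)=18; μ^(2)=11; μ^(3)=-38

((0, 0, 3); (0, 2, 0); (2, 0, 0))


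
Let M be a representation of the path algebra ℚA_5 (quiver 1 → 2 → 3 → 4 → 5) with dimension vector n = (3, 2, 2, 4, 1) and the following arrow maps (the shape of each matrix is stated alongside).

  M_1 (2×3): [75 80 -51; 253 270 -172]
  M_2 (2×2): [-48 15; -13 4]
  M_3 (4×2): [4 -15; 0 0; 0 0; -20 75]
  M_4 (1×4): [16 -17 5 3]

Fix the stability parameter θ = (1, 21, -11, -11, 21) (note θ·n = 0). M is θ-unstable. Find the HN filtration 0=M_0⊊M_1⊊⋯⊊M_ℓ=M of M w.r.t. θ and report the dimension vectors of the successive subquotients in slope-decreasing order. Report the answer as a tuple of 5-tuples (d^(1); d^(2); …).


Interval decomposition of M: I[1,1], I[1,3], I[1,5], I[4,4]^3.
HN type (ℓ=5): μ^(1)=21; μ^(2)=5; μ^(3)=1; μ^(4)=0; μ^(5)=-11

((0, 0, 0, 0, 1); (0, 1, 1, 0, 0); (2, 0, 0, 0, 0); (1, 1, 1, 1, 0); (0, 0, 0, 3, 0))


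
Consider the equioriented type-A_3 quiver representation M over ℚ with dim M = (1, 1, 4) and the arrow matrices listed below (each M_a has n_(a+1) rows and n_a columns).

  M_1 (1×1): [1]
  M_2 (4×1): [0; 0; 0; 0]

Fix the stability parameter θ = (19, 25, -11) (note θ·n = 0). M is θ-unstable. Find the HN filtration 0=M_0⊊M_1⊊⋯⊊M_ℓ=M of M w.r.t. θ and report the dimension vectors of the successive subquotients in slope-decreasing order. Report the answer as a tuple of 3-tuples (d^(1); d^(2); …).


Barcode: M ≅ I[1,2], I[3,3]^4. HN layers by μ_θ (3 steps, strictly decreasing):
  μ^(1)=25; μ^(2)=19; μ^(3)=-11

((0, 1, 0); (1, 0, 0); (0, 0, 4))


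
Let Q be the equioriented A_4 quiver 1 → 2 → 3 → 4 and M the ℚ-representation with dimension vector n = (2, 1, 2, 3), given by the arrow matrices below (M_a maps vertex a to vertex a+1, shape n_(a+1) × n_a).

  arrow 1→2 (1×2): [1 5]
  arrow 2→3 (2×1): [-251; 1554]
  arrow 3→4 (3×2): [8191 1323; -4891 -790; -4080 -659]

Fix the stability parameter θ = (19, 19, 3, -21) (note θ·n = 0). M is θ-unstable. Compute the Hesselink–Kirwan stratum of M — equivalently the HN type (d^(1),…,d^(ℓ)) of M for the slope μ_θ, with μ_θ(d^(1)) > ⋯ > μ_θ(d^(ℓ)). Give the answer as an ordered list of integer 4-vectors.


Interval decomposition of M: I[1,1], I[1,4], I[3,4], I[4,4].
HN type (ℓ=4): μ^(1)=19; μ^(2)=5; μ^(3)=-9; μ^(4)=-21

((1, 0, 0, 0); (1, 1, 1, 1); (0, 0, 1, 1); (0, 0, 0, 1))


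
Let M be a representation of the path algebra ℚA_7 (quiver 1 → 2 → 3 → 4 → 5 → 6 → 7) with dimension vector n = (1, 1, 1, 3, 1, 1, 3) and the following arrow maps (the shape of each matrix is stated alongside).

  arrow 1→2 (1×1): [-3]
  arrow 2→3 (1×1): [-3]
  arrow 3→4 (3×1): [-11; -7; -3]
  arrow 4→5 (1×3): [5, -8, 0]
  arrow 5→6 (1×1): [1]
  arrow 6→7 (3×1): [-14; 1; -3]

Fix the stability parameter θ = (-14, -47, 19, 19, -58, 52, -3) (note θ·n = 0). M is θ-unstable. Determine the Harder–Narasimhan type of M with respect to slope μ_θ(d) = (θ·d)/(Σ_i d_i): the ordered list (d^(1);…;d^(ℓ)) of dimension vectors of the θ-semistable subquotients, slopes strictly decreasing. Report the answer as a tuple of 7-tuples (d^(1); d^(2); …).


Interval decomposition of M: I[1,7], I[4,4]^2, I[7,7]^2.
HN type (ℓ=5): μ^(1)=49/2; μ^(2)=19; μ^(3)=-3; μ^(4)=-20/3; μ^(5)=-61/2

((0, 0, 0, 0, 0, 1, 1); (0, 0, 0, 2, 0, 0, 0); (0, 0, 0, 0, 0, 0, 2); (0, 0, 1, 1, 1, 0, 0); (1, 1, 0, 0, 0, 0, 0))


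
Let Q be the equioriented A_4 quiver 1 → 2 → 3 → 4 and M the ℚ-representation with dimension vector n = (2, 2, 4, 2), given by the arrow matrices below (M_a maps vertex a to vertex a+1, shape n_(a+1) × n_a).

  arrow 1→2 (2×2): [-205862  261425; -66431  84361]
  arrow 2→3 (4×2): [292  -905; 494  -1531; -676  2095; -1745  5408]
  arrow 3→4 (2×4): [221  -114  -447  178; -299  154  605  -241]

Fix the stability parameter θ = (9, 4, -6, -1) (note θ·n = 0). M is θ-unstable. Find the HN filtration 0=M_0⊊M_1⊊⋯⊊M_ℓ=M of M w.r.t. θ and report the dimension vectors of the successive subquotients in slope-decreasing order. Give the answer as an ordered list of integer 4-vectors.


Via rank(M_{q-1}∘⋯∘M_p): M ≅ I[1,3], I[1,4], I[3,3], I[3,4].
μ_θ-semistable layers: μ^(1)=7/3; μ^(2)=3/2; μ^(3)=-1; μ^(4)=-6

((1, 1, 1, 0); (1, 1, 1, 1); (0, 0, 0, 1); (0, 0, 2, 0))


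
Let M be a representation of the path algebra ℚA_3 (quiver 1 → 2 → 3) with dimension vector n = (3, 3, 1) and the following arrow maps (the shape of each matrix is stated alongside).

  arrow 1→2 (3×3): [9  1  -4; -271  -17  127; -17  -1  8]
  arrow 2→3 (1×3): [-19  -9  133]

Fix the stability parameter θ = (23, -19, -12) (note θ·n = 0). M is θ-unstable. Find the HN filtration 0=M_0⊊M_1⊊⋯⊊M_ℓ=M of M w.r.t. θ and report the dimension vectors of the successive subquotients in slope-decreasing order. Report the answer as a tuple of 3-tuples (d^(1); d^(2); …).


Via rank(M_{q-1}∘⋯∘M_p): M ≅ I[1,1], I[1,2], I[1,3], I[2,2].
μ_θ-semistable layers: μ^(1)=23; μ^(2)=2; μ^(3)=-8/3; μ^(4)=-19

((1, 0, 0); (1, 1, 0); (1, 1, 1); (0, 1, 0))


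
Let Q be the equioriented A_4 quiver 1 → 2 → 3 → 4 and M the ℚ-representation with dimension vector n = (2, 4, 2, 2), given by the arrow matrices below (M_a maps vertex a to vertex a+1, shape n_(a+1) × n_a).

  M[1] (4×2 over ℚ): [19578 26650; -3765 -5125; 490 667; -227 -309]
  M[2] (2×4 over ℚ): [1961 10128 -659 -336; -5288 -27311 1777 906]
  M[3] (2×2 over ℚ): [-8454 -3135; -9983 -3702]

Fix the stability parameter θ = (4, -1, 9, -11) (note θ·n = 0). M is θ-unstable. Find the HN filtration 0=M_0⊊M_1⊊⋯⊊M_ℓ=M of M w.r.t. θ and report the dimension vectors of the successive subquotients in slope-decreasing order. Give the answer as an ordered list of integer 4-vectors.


Via rank(M_{q-1}∘⋯∘M_p): M ≅ I[1,4]^2, I[2,2]^2.
μ_θ-semistable layers: μ^(1)=1/4; μ^(2)=-1

((2, 2, 2, 2); (0, 2, 0, 0))


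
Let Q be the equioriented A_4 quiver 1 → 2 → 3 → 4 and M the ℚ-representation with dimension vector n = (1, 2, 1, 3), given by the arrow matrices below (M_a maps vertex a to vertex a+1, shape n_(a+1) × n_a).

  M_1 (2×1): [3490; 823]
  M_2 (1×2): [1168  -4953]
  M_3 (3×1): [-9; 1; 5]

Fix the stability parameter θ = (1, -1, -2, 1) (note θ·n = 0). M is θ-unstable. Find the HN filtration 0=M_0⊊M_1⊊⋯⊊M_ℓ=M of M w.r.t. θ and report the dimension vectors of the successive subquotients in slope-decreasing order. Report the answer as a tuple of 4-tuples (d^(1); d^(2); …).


Interval decomposition of M: I[1,4], I[2,2], I[4,4]^2.
HN type (ℓ=3): μ^(1)=1; μ^(2)=-2/3; μ^(3)=-1

((0, 0, 0, 3); (1, 1, 1, 0); (0, 1, 0, 0))


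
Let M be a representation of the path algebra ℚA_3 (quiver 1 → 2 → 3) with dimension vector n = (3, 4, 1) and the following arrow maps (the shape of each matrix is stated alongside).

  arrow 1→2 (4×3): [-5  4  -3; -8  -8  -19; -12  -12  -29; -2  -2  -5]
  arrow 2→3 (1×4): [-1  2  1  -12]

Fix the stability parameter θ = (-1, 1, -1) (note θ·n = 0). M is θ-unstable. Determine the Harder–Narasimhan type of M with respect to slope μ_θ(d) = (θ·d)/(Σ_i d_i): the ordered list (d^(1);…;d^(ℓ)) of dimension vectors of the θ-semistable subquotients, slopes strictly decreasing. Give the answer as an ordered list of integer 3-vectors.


Barcode: M ≅ I[1,2]^2, I[1,3], I[2,2]. HN layers by μ_θ (3 steps, strictly decreasing):
  μ^(1)=1; μ^(2)=0; μ^(3)=-1

((0, 3, 0); (0, 1, 1); (3, 0, 0))


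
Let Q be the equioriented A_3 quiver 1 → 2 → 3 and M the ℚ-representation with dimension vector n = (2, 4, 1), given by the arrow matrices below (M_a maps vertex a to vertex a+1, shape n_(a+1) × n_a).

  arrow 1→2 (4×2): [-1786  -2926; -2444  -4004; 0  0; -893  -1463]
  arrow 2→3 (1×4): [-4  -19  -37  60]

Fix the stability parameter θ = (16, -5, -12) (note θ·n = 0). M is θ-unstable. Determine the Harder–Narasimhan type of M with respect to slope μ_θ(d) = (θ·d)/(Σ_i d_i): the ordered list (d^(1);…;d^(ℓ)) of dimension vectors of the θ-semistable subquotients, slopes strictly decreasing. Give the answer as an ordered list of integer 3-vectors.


Via rank(M_{q-1}∘⋯∘M_p): M ≅ I[1,1], I[1,2], I[2,2]^2, I[2,3].
μ_θ-semistable layers: μ^(1)=16; μ^(2)=11/2; μ^(3)=-5; μ^(4)=-17/2

((1, 0, 0); (1, 1, 0); (0, 2, 0); (0, 1, 1))


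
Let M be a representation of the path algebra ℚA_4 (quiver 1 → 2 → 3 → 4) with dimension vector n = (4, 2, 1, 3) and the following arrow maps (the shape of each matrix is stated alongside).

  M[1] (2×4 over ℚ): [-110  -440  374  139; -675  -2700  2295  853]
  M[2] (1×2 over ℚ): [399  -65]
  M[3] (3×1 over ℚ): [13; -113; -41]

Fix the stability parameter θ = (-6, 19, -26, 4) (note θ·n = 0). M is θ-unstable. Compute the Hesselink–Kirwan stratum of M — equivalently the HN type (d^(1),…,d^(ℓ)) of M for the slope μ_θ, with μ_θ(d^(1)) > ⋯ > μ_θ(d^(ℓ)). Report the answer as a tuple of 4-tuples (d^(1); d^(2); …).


Interval decomposition of M: I[1,1]^2, I[1,2], I[1,4], I[4,4]^2.
HN type (ℓ=4): μ^(1)=19; μ^(2)=4; μ^(3)=-7/2; μ^(4)=-6

((0, 1, 0, 0); (0, 0, 0, 3); (0, 1, 1, 0); (4, 0, 0, 0))


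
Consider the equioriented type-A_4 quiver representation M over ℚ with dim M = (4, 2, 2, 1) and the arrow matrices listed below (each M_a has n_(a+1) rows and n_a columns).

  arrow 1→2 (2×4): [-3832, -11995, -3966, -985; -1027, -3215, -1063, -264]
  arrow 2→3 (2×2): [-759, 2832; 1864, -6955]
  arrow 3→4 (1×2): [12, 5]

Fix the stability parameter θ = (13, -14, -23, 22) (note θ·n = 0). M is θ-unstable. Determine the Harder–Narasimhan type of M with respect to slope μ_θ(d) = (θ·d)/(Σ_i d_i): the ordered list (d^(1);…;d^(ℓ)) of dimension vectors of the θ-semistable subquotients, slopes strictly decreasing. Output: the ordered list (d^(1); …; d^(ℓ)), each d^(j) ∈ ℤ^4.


Interval decomposition of M: I[1,1]^2, I[1,3], I[1,4].
HN type (ℓ=3): μ^(1)=22; μ^(2)=13; μ^(3)=-8

((0, 0, 0, 1); (2, 0, 0, 0); (2, 2, 2, 0))


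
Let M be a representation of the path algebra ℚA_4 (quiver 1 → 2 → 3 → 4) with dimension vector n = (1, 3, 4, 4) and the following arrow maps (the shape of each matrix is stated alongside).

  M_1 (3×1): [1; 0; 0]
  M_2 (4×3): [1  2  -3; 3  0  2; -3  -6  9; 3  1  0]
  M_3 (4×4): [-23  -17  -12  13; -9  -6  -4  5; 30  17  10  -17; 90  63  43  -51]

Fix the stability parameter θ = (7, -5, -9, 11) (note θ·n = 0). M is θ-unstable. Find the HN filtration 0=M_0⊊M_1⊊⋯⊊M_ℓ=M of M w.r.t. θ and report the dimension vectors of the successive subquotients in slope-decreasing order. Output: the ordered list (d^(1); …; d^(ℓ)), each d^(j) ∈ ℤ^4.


Barcode: M ≅ I[1,4], I[2,4]^2, I[3,4]. HN layers by μ_θ (4 steps, strictly decreasing):
  μ^(1)=11; μ^(2)=-7/3; μ^(3)=-7; μ^(4)=-9

((0, 0, 0, 4); (1, 1, 1, 0); (0, 2, 2, 0); (0, 0, 1, 0))


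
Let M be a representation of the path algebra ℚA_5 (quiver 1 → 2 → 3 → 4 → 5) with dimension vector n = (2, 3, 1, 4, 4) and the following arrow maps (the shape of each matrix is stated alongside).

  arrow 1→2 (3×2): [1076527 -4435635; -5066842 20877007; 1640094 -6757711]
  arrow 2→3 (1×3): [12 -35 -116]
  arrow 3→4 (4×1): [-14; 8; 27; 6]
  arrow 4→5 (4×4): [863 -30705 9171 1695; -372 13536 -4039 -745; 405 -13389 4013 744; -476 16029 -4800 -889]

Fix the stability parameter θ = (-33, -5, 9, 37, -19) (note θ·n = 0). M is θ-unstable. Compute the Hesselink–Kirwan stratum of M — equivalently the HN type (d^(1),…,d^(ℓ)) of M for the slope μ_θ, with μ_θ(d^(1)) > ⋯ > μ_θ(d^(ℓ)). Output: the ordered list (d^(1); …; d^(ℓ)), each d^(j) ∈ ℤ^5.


Barcode: M ≅ I[1,2], I[1,5], I[2,2], I[4,5]^3. HN layers by μ_θ (3 steps, strictly decreasing):
  μ^(1)=9; μ^(2)=-5; μ^(3)=-33

((0, 0, 1, 4, 4); (0, 3, 0, 0, 0); (2, 0, 0, 0, 0))


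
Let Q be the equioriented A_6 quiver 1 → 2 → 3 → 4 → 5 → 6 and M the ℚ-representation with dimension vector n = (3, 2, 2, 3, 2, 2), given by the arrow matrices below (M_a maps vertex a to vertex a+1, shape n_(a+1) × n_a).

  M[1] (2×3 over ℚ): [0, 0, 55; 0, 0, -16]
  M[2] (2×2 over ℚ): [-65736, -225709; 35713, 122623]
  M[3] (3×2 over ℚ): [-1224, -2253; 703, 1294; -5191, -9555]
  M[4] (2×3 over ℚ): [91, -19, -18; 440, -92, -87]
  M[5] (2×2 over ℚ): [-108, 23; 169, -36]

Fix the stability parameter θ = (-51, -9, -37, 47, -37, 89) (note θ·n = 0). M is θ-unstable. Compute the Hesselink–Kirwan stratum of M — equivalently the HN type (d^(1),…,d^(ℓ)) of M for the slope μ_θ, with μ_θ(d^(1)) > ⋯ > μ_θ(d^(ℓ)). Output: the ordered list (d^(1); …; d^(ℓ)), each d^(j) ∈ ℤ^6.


Interval decomposition of M: I[1,1]^2, I[1,6], I[2,6], I[4,4].
HN type (ℓ=5): μ^(1)=89; μ^(2)=47; μ^(3)=5; μ^(4)=-23; μ^(5)=-51

((0, 0, 0, 0, 0, 2); (0, 0, 0, 1, 0, 0); (0, 0, 0, 2, 2, 0); (0, 2, 2, 0, 0, 0); (3, 0, 0, 0, 0, 0))


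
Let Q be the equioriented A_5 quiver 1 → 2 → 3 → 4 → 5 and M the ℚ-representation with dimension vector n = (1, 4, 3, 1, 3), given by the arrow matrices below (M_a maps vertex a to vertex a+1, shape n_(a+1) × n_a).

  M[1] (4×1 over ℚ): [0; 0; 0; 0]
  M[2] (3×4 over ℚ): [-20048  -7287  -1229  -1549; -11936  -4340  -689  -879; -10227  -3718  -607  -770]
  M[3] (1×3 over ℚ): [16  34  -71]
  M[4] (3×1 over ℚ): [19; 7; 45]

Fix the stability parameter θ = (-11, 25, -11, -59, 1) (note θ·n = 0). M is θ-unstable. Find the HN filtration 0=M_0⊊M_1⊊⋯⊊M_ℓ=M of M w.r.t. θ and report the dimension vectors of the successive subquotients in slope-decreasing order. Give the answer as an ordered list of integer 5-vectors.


Barcode: M ≅ I[1,1], I[2,2], I[2,3]^2, I[2,5], I[5,5]^2. HN layers by μ_θ (5 steps, strictly decreasing):
  μ^(1)=25; μ^(2)=7; μ^(3)=1; μ^(4)=-11; μ^(5)=-15

((0, 1, 0, 0, 0); (0, 2, 2, 0, 0); (0, 0, 0, 0, 3); (1, 0, 0, 0, 0); (0, 1, 1, 1, 0))


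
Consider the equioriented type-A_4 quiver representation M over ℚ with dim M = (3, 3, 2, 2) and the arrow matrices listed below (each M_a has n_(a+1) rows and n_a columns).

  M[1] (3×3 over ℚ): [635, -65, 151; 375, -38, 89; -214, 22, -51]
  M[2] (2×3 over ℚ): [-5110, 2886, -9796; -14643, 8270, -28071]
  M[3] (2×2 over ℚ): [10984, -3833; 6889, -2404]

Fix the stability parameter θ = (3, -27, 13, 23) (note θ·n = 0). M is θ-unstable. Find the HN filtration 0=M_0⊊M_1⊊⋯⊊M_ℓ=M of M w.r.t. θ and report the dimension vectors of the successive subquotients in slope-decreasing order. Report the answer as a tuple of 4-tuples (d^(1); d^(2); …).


Interval decomposition of M: I[1,2], I[1,4]^2.
HN type (ℓ=3): μ^(1)=23; μ^(2)=13; μ^(3)=-12

((0, 0, 0, 2); (0, 0, 2, 0); (3, 3, 0, 0))


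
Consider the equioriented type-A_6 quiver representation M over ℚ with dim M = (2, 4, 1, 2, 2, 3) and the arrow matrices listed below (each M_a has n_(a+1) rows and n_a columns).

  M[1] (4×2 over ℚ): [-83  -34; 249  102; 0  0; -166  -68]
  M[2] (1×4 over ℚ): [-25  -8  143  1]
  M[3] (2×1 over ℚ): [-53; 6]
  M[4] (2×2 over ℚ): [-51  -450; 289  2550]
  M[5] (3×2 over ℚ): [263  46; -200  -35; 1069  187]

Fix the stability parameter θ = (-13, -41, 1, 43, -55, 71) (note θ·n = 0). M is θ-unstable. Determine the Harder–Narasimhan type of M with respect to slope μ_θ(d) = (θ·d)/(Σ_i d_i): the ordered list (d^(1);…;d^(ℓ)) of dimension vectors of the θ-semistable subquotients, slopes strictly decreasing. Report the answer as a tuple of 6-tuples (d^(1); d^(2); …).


Via rank(M_{q-1}∘⋯∘M_p): M ≅ I[1,1], I[1,6], I[2,2]^3, I[4,4], I[5,6], I[6,6].
μ_θ-semistable layers: μ^(1)=71; μ^(2)=43; μ^(3)=-11/3; μ^(4)=-13; μ^(5)=-27; μ^(6)=-41; μ^(7)=-55

((0, 0, 0, 0, 0, 3); (0, 0, 0, 1, 0, 0); (0, 0, 1, 1, 1, 0); (1, 0, 0, 0, 0, 0); (1, 1, 0, 0, 0, 0); (0, 3, 0, 0, 0, 0); (0, 0, 0, 0, 1, 0))


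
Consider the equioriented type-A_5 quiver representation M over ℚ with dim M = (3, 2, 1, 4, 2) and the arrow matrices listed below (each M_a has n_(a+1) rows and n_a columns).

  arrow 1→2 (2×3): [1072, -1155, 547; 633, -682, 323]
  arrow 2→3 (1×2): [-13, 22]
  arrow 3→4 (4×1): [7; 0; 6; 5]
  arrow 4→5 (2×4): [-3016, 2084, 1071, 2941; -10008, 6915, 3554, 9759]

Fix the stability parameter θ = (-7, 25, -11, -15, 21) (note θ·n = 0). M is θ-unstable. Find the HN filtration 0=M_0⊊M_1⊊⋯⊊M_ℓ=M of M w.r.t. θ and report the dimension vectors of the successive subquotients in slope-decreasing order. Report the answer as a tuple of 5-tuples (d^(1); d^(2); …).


Interval decomposition of M: I[1,1], I[1,2], I[1,5], I[4,4]^2, I[4,5].
HN type (ℓ=5): μ^(1)=25; μ^(2)=21; μ^(3)=-1/3; μ^(4)=-7; μ^(5)=-15

((0, 1, 0, 0, 0); (0, 0, 0, 0, 2); (0, 1, 1, 1, 0); (3, 0, 0, 0, 0); (0, 0, 0, 3, 0))


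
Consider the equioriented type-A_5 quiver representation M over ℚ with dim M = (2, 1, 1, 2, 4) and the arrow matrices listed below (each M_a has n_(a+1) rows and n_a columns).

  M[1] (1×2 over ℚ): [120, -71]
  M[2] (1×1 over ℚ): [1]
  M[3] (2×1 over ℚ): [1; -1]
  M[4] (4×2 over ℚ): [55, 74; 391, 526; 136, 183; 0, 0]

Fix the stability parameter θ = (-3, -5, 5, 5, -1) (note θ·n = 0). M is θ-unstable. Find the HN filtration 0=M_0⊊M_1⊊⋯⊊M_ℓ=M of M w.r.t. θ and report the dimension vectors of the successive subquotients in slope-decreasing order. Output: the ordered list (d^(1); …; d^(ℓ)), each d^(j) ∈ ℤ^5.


Interval decomposition of M: I[1,1], I[1,5], I[4,5], I[5,5]^2.
HN type (ℓ=5): μ^(1)=3; μ^(2)=2; μ^(3)=-1; μ^(4)=-3; μ^(5)=-4

((0, 0, 1, 1, 1); (0, 0, 0, 1, 1); (0, 0, 0, 0, 2); (1, 0, 0, 0, 0); (1, 1, 0, 0, 0))


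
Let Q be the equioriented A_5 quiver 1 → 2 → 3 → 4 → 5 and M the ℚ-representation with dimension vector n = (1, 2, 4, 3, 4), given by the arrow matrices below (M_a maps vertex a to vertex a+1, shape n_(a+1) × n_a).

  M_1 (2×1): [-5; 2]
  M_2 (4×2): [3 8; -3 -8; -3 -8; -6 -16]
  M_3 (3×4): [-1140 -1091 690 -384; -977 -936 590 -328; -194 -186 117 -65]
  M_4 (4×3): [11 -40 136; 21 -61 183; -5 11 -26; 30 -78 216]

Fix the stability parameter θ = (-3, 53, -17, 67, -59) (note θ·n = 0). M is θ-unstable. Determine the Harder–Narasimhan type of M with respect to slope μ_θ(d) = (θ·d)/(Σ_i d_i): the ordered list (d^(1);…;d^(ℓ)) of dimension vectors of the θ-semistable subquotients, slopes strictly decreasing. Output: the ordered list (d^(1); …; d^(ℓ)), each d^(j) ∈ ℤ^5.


Interval decomposition of M: I[1,5], I[2,2], I[3,3], I[3,5]^2, I[5,5].
HN type (ℓ=6): μ^(1)=53; μ^(2)=11; μ^(3)=4; μ^(4)=-3; μ^(5)=-17; μ^(6)=-59

((0, 1, 0, 0, 0); (0, 1, 1, 1, 1); (0, 0, 0, 2, 2); (1, 0, 0, 0, 0); (0, 0, 3, 0, 0); (0, 0, 0, 0, 1))


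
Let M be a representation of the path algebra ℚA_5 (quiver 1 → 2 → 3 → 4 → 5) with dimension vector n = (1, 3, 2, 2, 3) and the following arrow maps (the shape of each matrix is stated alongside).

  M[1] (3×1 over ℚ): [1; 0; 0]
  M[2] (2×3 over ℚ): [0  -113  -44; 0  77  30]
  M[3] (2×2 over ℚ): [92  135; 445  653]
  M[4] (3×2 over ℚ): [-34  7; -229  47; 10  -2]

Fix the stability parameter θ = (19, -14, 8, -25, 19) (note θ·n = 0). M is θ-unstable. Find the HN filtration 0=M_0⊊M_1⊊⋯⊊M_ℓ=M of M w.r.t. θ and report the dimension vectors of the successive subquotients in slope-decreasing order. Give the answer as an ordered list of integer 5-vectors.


Interval decomposition of M: I[1,2], I[2,5]^2, I[5,5].
HN type (ℓ=4): μ^(1)=19; μ^(2)=5/2; μ^(3)=-17/2; μ^(4)=-14

((0, 0, 0, 0, 3); (1, 1, 0, 0, 0); (0, 0, 2, 2, 0); (0, 2, 0, 0, 0))


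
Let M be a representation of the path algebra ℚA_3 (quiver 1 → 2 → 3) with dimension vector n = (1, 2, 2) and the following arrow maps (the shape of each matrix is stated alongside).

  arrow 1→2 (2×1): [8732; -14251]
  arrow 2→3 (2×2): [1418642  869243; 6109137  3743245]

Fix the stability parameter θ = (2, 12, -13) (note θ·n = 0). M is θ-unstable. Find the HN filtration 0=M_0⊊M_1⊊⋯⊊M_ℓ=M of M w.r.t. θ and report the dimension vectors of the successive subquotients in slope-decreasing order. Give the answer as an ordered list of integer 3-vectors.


Barcode: M ≅ I[1,3], I[2,3]. HN layers by μ_θ (2 steps, strictly decreasing):
  μ^(1)=1/3; μ^(2)=-1/2

((1, 1, 1); (0, 1, 1))


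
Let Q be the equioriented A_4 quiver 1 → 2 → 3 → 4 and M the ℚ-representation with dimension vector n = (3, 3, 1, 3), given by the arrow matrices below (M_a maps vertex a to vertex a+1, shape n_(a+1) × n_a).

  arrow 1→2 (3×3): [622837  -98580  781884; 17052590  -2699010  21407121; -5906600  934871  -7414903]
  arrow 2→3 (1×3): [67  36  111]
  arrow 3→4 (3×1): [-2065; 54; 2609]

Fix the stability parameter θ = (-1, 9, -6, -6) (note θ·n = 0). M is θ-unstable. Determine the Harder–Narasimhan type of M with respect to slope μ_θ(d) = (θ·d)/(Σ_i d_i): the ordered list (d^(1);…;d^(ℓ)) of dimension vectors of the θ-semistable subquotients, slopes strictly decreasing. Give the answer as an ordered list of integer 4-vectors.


Barcode: M ≅ I[1,2]^2, I[1,4], I[4,4]^2. HN layers by μ_θ (3 steps, strictly decreasing):
  μ^(1)=9; μ^(2)=-1; μ^(3)=-6

((0, 2, 0, 0); (3, 1, 1, 1); (0, 0, 0, 2))


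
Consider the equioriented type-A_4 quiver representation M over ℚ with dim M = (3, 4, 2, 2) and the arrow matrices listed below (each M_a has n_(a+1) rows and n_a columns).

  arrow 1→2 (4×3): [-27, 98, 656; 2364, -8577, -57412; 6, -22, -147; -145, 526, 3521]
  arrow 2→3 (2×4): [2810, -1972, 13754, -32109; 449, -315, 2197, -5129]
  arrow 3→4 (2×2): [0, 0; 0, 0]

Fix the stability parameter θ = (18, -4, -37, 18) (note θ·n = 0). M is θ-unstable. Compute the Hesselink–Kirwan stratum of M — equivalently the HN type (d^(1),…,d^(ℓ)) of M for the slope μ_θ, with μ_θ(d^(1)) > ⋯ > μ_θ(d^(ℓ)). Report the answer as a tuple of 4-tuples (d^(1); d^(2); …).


Interval decomposition of M: I[1,2], I[1,3]^2, I[2,2], I[4,4]^2.
HN type (ℓ=4): μ^(1)=18; μ^(2)=7; μ^(3)=-4; μ^(4)=-23/3

((0, 0, 0, 2); (1, 1, 0, 0); (0, 1, 0, 0); (2, 2, 2, 0))


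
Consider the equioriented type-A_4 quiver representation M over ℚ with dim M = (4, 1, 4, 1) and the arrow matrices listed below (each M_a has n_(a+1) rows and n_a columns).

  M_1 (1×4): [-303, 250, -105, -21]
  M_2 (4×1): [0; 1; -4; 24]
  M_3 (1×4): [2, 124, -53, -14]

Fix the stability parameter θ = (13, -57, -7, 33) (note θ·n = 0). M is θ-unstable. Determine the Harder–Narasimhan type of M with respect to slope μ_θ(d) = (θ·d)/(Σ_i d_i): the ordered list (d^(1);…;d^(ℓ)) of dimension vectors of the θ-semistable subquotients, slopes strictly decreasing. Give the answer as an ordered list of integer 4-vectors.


Barcode: M ≅ I[1,1]^3, I[1,3], I[3,3]^2, I[3,4]. HN layers by μ_θ (4 steps, strictly decreasing):
  μ^(1)=33; μ^(2)=13; μ^(3)=-7; μ^(4)=-22

((0, 0, 0, 1); (3, 0, 0, 0); (0, 0, 4, 0); (1, 1, 0, 0))


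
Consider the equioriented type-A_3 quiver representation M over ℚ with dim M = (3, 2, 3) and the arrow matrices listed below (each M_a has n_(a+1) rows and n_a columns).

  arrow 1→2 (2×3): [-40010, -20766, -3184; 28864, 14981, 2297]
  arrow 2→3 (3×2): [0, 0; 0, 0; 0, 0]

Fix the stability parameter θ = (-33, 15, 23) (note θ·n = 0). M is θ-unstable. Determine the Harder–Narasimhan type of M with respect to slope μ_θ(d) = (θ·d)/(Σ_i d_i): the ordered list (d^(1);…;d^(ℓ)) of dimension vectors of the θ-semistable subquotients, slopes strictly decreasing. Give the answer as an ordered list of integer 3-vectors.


Barcode: M ≅ I[1,1], I[1,2]^2, I[3,3]^3. HN layers by μ_θ (3 steps, strictly decreasing):
  μ^(1)=23; μ^(2)=15; μ^(3)=-33

((0, 0, 3); (0, 2, 0); (3, 0, 0))


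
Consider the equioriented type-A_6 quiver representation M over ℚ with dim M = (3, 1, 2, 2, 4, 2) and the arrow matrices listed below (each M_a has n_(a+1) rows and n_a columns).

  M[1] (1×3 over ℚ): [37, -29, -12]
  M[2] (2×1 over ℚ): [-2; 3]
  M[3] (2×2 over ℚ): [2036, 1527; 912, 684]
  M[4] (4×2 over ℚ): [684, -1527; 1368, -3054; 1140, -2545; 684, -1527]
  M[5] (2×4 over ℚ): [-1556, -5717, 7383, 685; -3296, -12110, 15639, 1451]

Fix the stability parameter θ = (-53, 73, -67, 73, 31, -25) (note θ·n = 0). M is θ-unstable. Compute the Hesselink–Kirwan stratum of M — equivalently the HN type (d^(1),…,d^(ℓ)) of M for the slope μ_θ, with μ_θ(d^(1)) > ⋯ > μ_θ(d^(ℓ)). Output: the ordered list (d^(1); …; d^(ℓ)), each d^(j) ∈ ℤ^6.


Via rank(M_{q-1}∘⋯∘M_p): M ≅ I[1,1]^2, I[1,4], I[3,3], I[4,5], I[5,5], I[5,6]^2.
μ_θ-semistable layers: μ^(1)=73; μ^(2)=52; μ^(3)=31; μ^(4)=3; μ^(5)=-53; μ^(6)=-67

((0, 0, 0, 1, 0, 0); (0, 0, 0, 1, 1, 0); (0, 0, 0, 0, 1, 0); (0, 1, 1, 0, 2, 2); (3, 0, 0, 0, 0, 0); (0, 0, 1, 0, 0, 0))


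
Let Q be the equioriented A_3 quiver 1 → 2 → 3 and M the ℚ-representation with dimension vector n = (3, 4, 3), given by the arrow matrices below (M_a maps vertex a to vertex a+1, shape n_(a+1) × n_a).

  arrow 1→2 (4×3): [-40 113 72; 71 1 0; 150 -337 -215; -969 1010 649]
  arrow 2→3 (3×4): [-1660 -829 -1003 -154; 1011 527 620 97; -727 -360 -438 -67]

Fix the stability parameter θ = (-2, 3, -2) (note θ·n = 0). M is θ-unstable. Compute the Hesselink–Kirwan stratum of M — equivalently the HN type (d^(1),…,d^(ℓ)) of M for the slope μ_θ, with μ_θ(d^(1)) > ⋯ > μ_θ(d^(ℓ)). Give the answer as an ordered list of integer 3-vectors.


Via rank(M_{q-1}∘⋯∘M_p): M ≅ I[1,3]^3, I[2,2].
μ_θ-semistable layers: μ^(1)=3; μ^(2)=1/2; μ^(3)=-2

((0, 1, 0); (0, 3, 3); (3, 0, 0))


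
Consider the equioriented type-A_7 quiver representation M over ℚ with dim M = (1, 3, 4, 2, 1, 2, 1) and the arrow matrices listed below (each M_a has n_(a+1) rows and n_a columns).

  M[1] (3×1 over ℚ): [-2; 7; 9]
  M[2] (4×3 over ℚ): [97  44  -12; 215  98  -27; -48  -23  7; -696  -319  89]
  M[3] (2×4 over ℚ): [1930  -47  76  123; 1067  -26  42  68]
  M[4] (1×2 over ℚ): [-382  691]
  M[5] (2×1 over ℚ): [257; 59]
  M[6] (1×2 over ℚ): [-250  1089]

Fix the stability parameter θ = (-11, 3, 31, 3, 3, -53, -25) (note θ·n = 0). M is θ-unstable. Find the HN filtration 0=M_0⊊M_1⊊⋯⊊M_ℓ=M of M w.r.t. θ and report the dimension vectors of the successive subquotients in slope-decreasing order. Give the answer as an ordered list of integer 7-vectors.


Barcode: M ≅ I[1,7], I[2,3], I[2,4], I[3,3], I[6,6]. HN layers by μ_θ (6 steps, strictly decreasing):
  μ^(1)=31; μ^(2)=17; μ^(3)=3; μ^(4)=-19/3; μ^(5)=-11; μ^(6)=-53

((0, 0, 2, 0, 0, 0, 0); (0, 0, 1, 1, 0, 0, 0); (0, 2, 0, 0, 0, 0, 0); (0, 1, 1, 1, 1, 1, 1); (1, 0, 0, 0, 0, 0, 0); (0, 0, 0, 0, 0, 1, 0))


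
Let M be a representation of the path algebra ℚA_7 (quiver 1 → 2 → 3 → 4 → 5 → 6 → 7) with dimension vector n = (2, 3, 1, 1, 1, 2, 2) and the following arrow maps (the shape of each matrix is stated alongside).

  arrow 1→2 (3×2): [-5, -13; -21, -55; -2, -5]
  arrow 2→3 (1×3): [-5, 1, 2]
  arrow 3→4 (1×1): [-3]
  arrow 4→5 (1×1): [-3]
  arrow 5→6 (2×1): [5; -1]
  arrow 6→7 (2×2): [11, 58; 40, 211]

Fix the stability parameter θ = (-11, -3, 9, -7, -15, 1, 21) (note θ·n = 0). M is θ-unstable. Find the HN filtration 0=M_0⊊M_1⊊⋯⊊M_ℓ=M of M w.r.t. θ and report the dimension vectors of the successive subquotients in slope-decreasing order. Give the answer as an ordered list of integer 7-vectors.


Barcode: M ≅ I[1,2]^2, I[2,7], I[6,7]. HN layers by μ_θ (5 steps, strictly decreasing):
  μ^(1)=21; μ^(2)=1; μ^(3)=-3; μ^(4)=-4; μ^(5)=-11

((0, 0, 0, 0, 0, 0, 2); (0, 0, 0, 0, 0, 2, 0); (0, 2, 0, 0, 0, 0, 0); (0, 1, 1, 1, 1, 0, 0); (2, 0, 0, 0, 0, 0, 0))


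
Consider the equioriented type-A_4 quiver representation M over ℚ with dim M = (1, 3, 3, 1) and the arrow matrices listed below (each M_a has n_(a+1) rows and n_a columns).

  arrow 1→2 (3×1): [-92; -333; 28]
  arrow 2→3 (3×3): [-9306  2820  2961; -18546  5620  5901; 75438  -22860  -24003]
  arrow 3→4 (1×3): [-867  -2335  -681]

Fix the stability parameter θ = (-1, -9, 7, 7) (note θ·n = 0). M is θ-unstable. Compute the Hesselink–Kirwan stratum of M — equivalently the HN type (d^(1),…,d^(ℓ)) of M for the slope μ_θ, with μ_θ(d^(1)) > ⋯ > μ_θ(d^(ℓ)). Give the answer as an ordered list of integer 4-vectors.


Interval decomposition of M: I[1,2], I[2,2], I[2,4], I[3,3]^2.
HN type (ℓ=3): μ^(1)=7; μ^(2)=-5; μ^(3)=-9

((0, 0, 3, 1); (1, 1, 0, 0); (0, 2, 0, 0))


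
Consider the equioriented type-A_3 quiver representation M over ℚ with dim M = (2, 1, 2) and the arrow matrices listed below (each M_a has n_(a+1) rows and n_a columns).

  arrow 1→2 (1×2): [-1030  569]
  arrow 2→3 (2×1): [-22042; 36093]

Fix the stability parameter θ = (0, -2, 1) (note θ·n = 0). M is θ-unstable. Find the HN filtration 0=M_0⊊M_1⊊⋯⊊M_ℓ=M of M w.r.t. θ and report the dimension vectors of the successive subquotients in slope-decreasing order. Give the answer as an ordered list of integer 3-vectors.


Via rank(M_{q-1}∘⋯∘M_p): M ≅ I[1,1], I[1,3], I[3,3].
μ_θ-semistable layers: μ^(1)=1; μ^(2)=0; μ^(3)=-1

((0, 0, 2); (1, 0, 0); (1, 1, 0))


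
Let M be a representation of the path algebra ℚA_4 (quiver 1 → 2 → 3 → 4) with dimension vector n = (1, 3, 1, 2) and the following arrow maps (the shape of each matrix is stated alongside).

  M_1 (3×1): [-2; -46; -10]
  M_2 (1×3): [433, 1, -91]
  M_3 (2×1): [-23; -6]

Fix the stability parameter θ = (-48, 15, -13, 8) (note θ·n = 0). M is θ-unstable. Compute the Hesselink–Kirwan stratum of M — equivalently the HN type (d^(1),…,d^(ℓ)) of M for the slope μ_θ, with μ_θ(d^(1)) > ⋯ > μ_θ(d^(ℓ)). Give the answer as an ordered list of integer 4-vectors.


Via rank(M_{q-1}∘⋯∘M_p): M ≅ I[1,4], I[2,2]^2, I[4,4].
μ_θ-semistable layers: μ^(1)=15; μ^(2)=8; μ^(3)=1; μ^(4)=-48

((0, 2, 0, 0); (0, 0, 0, 2); (0, 1, 1, 0); (1, 0, 0, 0))


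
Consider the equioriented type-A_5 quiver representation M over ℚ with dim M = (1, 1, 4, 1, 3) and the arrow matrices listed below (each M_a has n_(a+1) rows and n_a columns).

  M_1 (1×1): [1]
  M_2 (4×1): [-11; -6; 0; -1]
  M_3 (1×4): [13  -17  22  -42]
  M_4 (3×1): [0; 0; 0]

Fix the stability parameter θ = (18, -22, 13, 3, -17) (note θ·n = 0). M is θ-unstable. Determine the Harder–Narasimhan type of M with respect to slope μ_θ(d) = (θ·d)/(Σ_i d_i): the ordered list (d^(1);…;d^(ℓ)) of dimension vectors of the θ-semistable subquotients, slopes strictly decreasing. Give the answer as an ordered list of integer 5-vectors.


Via rank(M_{q-1}∘⋯∘M_p): M ≅ I[1,4], I[3,3]^3, I[5,5]^3.
μ_θ-semistable layers: μ^(1)=13; μ^(2)=8; μ^(3)=-2; μ^(4)=-17

((0, 0, 3, 0, 0); (0, 0, 1, 1, 0); (1, 1, 0, 0, 0); (0, 0, 0, 0, 3))
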